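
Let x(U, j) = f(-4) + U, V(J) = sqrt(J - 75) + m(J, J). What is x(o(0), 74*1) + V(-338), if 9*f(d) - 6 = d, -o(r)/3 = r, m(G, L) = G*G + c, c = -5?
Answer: 1028153/9 + I*sqrt(413) ≈ 1.1424e+5 + 20.322*I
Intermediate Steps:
m(G, L) = -5 + G**2 (m(G, L) = G*G - 5 = G**2 - 5 = -5 + G**2)
o(r) = -3*r
f(d) = 2/3 + d/9
V(J) = -5 + J**2 + sqrt(-75 + J) (V(J) = sqrt(J - 75) + (-5 + J**2) = sqrt(-75 + J) + (-5 + J**2) = -5 + J**2 + sqrt(-75 + J))
x(U, j) = 2/9 + U (x(U, j) = (2/3 + (1/9)*(-4)) + U = (2/3 - 4/9) + U = 2/9 + U)
x(o(0), 74*1) + V(-338) = (2/9 - 3*0) + (-5 + (-338)**2 + sqrt(-75 - 338)) = (2/9 + 0) + (-5 + 114244 + sqrt(-413)) = 2/9 + (-5 + 114244 + I*sqrt(413)) = 2/9 + (114239 + I*sqrt(413)) = 1028153/9 + I*sqrt(413)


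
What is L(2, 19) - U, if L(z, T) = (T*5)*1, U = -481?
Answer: 576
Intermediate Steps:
L(z, T) = 5*T (L(z, T) = (5*T)*1 = 5*T)
L(2, 19) - U = 5*19 - 1*(-481) = 95 + 481 = 576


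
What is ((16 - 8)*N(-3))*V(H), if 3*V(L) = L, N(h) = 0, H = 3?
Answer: 0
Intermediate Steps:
V(L) = L/3
((16 - 8)*N(-3))*V(H) = ((16 - 8)*0)*((⅓)*3) = (8*0)*1 = 0*1 = 0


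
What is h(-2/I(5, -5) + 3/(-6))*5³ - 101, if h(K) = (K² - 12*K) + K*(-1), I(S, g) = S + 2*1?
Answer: 245579/196 ≈ 1253.0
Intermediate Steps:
I(S, g) = 2 + S (I(S, g) = S + 2 = 2 + S)
h(K) = K² - 13*K (h(K) = (K² - 12*K) - K = K² - 13*K)
h(-2/I(5, -5) + 3/(-6))*5³ - 101 = ((-2/(2 + 5) + 3/(-6))*(-13 + (-2/(2 + 5) + 3/(-6))))*5³ - 101 = ((-2/7 + 3*(-⅙))*(-13 + (-2/7 + 3*(-⅙))))*125 - 101 = ((-2*⅐ - ½)*(-13 + (-2*⅐ - ½)))*125 - 101 = ((-2/7 - ½)*(-13 + (-2/7 - ½)))*125 - 101 = -11*(-13 - 11/14)/14*125 - 101 = -11/14*(-193/14)*125 - 101 = (2123/196)*125 - 101 = 265375/196 - 101 = 245579/196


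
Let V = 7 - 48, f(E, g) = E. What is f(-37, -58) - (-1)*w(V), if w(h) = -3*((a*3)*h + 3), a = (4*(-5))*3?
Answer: -22186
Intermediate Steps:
a = -60 (a = -20*3 = -60)
V = -41
w(h) = -9 + 540*h (w(h) = -3*((-60*3)*h + 3) = -3*(-180*h + 3) = -3*(3 - 180*h) = -9 + 540*h)
f(-37, -58) - (-1)*w(V) = -37 - (-1)*(-9 + 540*(-41)) = -37 - (-1)*(-9 - 22140) = -37 - (-1)*(-22149) = -37 - 1*22149 = -37 - 22149 = -22186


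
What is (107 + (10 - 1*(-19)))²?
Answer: 18496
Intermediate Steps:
(107 + (10 - 1*(-19)))² = (107 + (10 + 19))² = (107 + 29)² = 136² = 18496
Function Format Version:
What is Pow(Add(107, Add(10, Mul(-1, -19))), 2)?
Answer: 18496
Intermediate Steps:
Pow(Add(107, Add(10, Mul(-1, -19))), 2) = Pow(Add(107, Add(10, 19)), 2) = Pow(Add(107, 29), 2) = Pow(136, 2) = 18496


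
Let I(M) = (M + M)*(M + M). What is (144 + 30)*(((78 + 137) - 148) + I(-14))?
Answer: 148074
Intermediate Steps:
I(M) = 4*M² (I(M) = (2*M)*(2*M) = 4*M²)
(144 + 30)*(((78 + 137) - 148) + I(-14)) = (144 + 30)*(((78 + 137) - 148) + 4*(-14)²) = 174*((215 - 148) + 4*196) = 174*(67 + 784) = 174*851 = 148074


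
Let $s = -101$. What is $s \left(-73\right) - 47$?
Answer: $7326$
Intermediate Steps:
$s \left(-73\right) - 47 = \left(-101\right) \left(-73\right) - 47 = 7373 - 47 = 7326$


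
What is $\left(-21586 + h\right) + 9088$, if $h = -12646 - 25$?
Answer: $-25169$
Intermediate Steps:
$h = -12671$ ($h = -12646 - 25 = -12671$)
$\left(-21586 + h\right) + 9088 = \left(-21586 - 12671\right) + 9088 = -34257 + 9088 = -25169$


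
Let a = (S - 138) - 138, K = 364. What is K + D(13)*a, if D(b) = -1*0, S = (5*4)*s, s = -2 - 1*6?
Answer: 364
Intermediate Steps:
s = -8 (s = -2 - 6 = -8)
S = -160 (S = (5*4)*(-8) = 20*(-8) = -160)
D(b) = 0
a = -436 (a = (-160 - 138) - 138 = -298 - 138 = -436)
K + D(13)*a = 364 + 0*(-436) = 364 + 0 = 364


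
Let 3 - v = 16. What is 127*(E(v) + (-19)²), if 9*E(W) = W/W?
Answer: 412750/9 ≈ 45861.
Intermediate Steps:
v = -13 (v = 3 - 1*16 = 3 - 16 = -13)
E(W) = ⅑ (E(W) = (W/W)/9 = (⅑)*1 = ⅑)
127*(E(v) + (-19)²) = 127*(⅑ + (-19)²) = 127*(⅑ + 361) = 127*(3250/9) = 412750/9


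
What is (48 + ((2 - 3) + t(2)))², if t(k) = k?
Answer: 2401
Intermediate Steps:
(48 + ((2 - 3) + t(2)))² = (48 + ((2 - 3) + 2))² = (48 + (-1 + 2))² = (48 + 1)² = 49² = 2401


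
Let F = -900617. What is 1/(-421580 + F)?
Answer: -1/1322197 ≈ -7.5632e-7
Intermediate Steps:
1/(-421580 + F) = 1/(-421580 - 900617) = 1/(-1322197) = -1/1322197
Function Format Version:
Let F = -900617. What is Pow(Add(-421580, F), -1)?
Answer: Rational(-1, 1322197) ≈ -7.5632e-7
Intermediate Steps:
Pow(Add(-421580, F), -1) = Pow(Add(-421580, -900617), -1) = Pow(-1322197, -1) = Rational(-1, 1322197)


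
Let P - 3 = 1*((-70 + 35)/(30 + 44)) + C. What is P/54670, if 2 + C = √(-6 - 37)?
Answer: 39/4045580 + I*√43/54670 ≈ 9.6401e-6 + 0.00011995*I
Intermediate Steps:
C = -2 + I*√43 (C = -2 + √(-6 - 37) = -2 + √(-43) = -2 + I*√43 ≈ -2.0 + 6.5574*I)
P = 39/74 + I*√43 (P = 3 + (1*((-70 + 35)/(30 + 44)) + (-2 + I*√43)) = 3 + (1*(-35/74) + (-2 + I*√43)) = 3 + (-35/74 + (-2 + I*√43)) = 3 + (-183/74 + I*√43) = 39/74 + I*√43 ≈ 0.52703 + 6.5574*I)
P/54670 = (39/74 + I*√43)/54670 = (39/74 + I*√43)*(1/54670) = 39/4045580 + I*√43/54670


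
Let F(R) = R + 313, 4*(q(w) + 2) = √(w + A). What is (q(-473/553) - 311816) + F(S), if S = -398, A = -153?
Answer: -311903 + I*√47050346/2212 ≈ -3.119e+5 + 3.101*I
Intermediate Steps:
q(w) = -2 + √(-153 + w)/4 (q(w) = -2 + √(w - 153)/4 = -2 + √(-153 + w)/4)
F(R) = 313 + R
(q(-473/553) - 311816) + F(S) = ((-2 + √(-153 - 473/553)/4) - 311816) + (313 - 398) = ((-2 + √(-153 - 473*1/553)/4) - 311816) - 85 = ((-2 + √(-153 - 473/553)/4) - 311816) - 85 = ((-2 + √(-85082/553)/4) - 311816) - 85 = ((-2 + (I*√47050346/553)/4) - 311816) - 85 = ((-2 + I*√47050346/2212) - 311816) - 85 = (-311818 + I*√47050346/2212) - 85 = -311903 + I*√47050346/2212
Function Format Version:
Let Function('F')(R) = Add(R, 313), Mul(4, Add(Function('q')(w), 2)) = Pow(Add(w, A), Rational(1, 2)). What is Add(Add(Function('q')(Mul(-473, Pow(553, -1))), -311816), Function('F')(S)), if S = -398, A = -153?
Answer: Add(-311903, Mul(Rational(1, 2212), I, Pow(47050346, Rational(1, 2)))) ≈ Add(-3.1190e+5, Mul(3.1010, I))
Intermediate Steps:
Function('q')(w) = Add(-2, Mul(Rational(1, 4), Pow(Add(-153, w), Rational(1, 2)))) (Function('q')(w) = Add(-2, Mul(Rational(1, 4), Pow(Add(w, -153), Rational(1, 2)))) = Add(-2, Mul(Rational(1, 4), Pow(Add(-153, w), Rational(1, 2)))))
Function('F')(R) = Add(313, R)
Add(Add(Function('q')(Mul(-473, Pow(553, -1))), -311816), Function('F')(S)) = Add(Add(Add(-2, Mul(Rational(1, 4), Pow(Add(-153, Mul(-473, Pow(553, -1))), Rational(1, 2)))), -311816), Add(313, -398)) = Add(Add(Add(-2, Mul(Rational(1, 4), Pow(Add(-153, Mul(-473, Rational(1, 553))), Rational(1, 2)))), -311816), -85) = Add(Add(Add(-2, Mul(Rational(1, 4), Pow(Add(-153, Rational(-473, 553)), Rational(1, 2)))), -311816), -85) = Add(Add(Add(-2, Mul(Rational(1, 4), Pow(Rational(-85082, 553), Rational(1, 2)))), -311816), -85) = Add(Add(Add(-2, Mul(Rational(1, 4), Mul(Rational(1, 553), I, Pow(47050346, Rational(1, 2))))), -311816), -85) = Add(Add(Add(-2, Mul(Rational(1, 2212), I, Pow(47050346, Rational(1, 2)))), -311816), -85) = Add(Add(-311818, Mul(Rational(1, 2212), I, Pow(47050346, Rational(1, 2)))), -85) = Add(-311903, Mul(Rational(1, 2212), I, Pow(47050346, Rational(1, 2))))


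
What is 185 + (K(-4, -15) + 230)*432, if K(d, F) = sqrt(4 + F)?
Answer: 99545 + 432*I*sqrt(11) ≈ 99545.0 + 1432.8*I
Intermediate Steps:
185 + (K(-4, -15) + 230)*432 = 185 + (sqrt(4 - 15) + 230)*432 = 185 + (sqrt(-11) + 230)*432 = 185 + (I*sqrt(11) + 230)*432 = 185 + (230 + I*sqrt(11))*432 = 185 + (99360 + 432*I*sqrt(11)) = 99545 + 432*I*sqrt(11)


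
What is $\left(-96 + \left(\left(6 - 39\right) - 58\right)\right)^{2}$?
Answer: $34969$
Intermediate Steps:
$\left(-96 + \left(\left(6 - 39\right) - 58\right)\right)^{2} = \left(-96 - 91\right)^{2} = \left(-187\right)^{2} = 34969$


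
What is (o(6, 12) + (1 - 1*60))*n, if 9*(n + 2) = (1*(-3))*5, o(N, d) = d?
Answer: 517/3 ≈ 172.33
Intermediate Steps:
n = -11/3 (n = -2 + ((1*(-3))*5)/9 = -2 + (-3*5)/9 = -2 + (⅑)*(-15) = -2 - 5/3 = -11/3 ≈ -3.6667)
(o(6, 12) + (1 - 1*60))*n = (12 + (1 - 1*60))*(-11/3) = (12 + (1 - 60))*(-11/3) = (12 - 59)*(-11/3) = -47*(-11/3) = 517/3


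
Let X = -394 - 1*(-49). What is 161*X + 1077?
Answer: -54468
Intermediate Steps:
X = -345 (X = -394 + 49 = -345)
161*X + 1077 = 161*(-345) + 1077 = -55545 + 1077 = -54468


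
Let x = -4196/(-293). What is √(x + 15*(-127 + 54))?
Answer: I*√92775227/293 ≈ 32.874*I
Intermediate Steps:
x = 4196/293 (x = -4196*(-1/293) = 4196/293 ≈ 14.321)
√(x + 15*(-127 + 54)) = √(4196/293 + 15*(-127 + 54)) = √(4196/293 + 15*(-73)) = √(4196/293 - 1095) = √(-316639/293) = I*√92775227/293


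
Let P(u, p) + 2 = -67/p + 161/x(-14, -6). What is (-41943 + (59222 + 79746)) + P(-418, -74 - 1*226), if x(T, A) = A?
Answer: 9699639/100 ≈ 96996.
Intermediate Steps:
P(u, p) = -173/6 - 67/p (P(u, p) = -2 + (-67/p + 161/(-6)) = -2 + (-67/p + 161*(-⅙)) = -2 + (-67/p - 161/6) = -2 + (-161/6 - 67/p) = -173/6 - 67/p)
(-41943 + (59222 + 79746)) + P(-418, -74 - 1*226) = (-41943 + (59222 + 79746)) + (-173/6 - 67/(-74 - 1*226)) = (-41943 + 138968) + (-173/6 - 67/(-74 - 226)) = 97025 + (-173/6 - 67/(-300)) = 97025 + (-173/6 - 67*(-1/300)) = 97025 + (-173/6 + 67/300) = 97025 - 2861/100 = 9699639/100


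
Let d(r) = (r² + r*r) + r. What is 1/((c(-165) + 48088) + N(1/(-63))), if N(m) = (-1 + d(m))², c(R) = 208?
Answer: 15752961/760821245356 ≈ 2.0705e-5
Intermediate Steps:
d(r) = r + 2*r² (d(r) = (r² + r²) + r = 2*r² + r = r + 2*r²)
N(m) = (-1 + m*(1 + 2*m))²
1/((c(-165) + 48088) + N(1/(-63))) = 1/((208 + 48088) + (-1 + (1 + 2/(-63))/(-63))²) = 1/(48296 + (-1 - (1 + 2*(-1/63))/63)²) = 1/(48296 + (-1 - (1 - 2/63)/63)²) = 1/(48296 + (-1 - 1/63*61/63)²) = 1/(48296 + (-1 - 61/3969)²) = 1/(48296 + (-4030/3969)²) = 1/(48296 + 16240900/15752961) = 1/(760821245356/15752961) = 15752961/760821245356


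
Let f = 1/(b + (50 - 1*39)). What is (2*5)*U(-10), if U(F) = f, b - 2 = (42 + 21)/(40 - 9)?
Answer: 155/233 ≈ 0.66524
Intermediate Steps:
b = 125/31 (b = 2 + (42 + 21)/(40 - 9) = 2 + 63/31 = 125/31 ≈ 4.0323)
f = 31/466 (f = 1/(125/31 + (50 - 1*39)) = 1/(125/31 + (50 - 39)) = 1/(125/31 + 11) = 1/(466/31) = 31/466 ≈ 0.066524)
U(F) = 31/466
(2*5)*U(-10) = (2*5)*(31/466) = 10*(31/466) = 155/233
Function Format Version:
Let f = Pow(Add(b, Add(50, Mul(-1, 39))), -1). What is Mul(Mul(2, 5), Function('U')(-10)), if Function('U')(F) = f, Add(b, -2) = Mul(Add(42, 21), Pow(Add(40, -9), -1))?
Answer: Rational(155, 233) ≈ 0.66524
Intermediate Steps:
b = Rational(125, 31) (b = Add(2, Mul(Add(42, 21), Pow(Add(40, -9), -1))) = Add(2, Mul(63, Pow(31, -1))) = Add(2, Mul(63, Rational(1, 31))) = Add(2, Rational(63, 31)) = Rational(125, 31) ≈ 4.0323)
f = Rational(31, 466) (f = Pow(Add(Rational(125, 31), Add(50, Mul(-1, 39))), -1) = Pow(Add(Rational(125, 31), Add(50, -39)), -1) = Pow(Add(Rational(125, 31), 11), -1) = Pow(Rational(466, 31), -1) = Rational(31, 466) ≈ 0.066524)
Function('U')(F) = Rational(31, 466)
Mul(Mul(2, 5), Function('U')(-10)) = Mul(Mul(2, 5), Rational(31, 466)) = Mul(10, Rational(31, 466)) = Rational(155, 233)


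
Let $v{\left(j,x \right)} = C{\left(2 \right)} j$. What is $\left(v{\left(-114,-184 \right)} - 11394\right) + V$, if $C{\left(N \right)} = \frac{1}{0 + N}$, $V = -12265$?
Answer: $-23716$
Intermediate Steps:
$C{\left(N \right)} = \frac{1}{N}$
$v{\left(j,x \right)} = \frac{j}{2}$
$\left(v{\left(-114,-184 \right)} - 11394\right) + V = \left(\frac{1}{2} \left(-114\right) - 11394\right) - 12265 = \left(-57 - 11394\right) - 12265 = -11451 - 12265 = -23716$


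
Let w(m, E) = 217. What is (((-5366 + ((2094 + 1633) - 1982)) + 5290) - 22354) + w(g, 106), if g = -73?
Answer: -20468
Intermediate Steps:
(((-5366 + ((2094 + 1633) - 1982)) + 5290) - 22354) + w(g, 106) = (((-5366 + ((2094 + 1633) - 1982)) + 5290) - 22354) + 217 = (((-5366 + (3727 - 1982)) + 5290) - 22354) + 217 = (((-5366 + 1745) + 5290) - 22354) + 217 = ((-3621 + 5290) - 22354) + 217 = (1669 - 22354) + 217 = -20685 + 217 = -20468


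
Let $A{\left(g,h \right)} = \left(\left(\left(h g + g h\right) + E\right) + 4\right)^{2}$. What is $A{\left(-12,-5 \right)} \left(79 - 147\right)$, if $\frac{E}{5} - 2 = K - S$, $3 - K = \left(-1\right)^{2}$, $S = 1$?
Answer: $-1313828$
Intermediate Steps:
$K = 2$ ($K = 3 - \left(-1\right)^{2} = 3 - 1 = 2$)
$E = 15$ ($E = 10 + 5 \left(2 - 1\right) = 10 + 5 \cdot 1 = 10 + 5 = 15$)
$A{\left(g,h \right)} = \left(19 + 2 g h\right)^{2}$ ($A{\left(g,h \right)} = \left(\left(\left(h g + g h\right) + 15\right) + 4\right)^{2} = \left(\left(\left(g h + g h\right) + 15\right) + 4\right)^{2} = \left(\left(2 g h + 15\right) + 4\right)^{2} = \left(\left(15 + 2 g h\right) + 4\right)^{2} = \left(19 + 2 g h\right)^{2}$)
$A{\left(-12,-5 \right)} \left(79 - 147\right) = \left(19 + 2 \left(-12\right) \left(-5\right)\right)^{2} \left(79 - 147\right) = \left(19 + 120\right)^{2} \left(-68\right) = 139^{2} \left(-68\right) = 19321 \left(-68\right) = -1313828$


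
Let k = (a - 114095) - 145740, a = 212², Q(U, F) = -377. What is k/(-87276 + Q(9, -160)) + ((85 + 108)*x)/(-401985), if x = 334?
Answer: 80732670949/35235191205 ≈ 2.2913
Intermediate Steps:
a = 44944
k = -214891 (k = (44944 - 114095) - 145740 = -69151 - 145740 = -214891)
k/(-87276 + Q(9, -160)) + ((85 + 108)*x)/(-401985) = -214891/(-87276 - 377) + ((85 + 108)*334)/(-401985) = -214891/(-87653) + (193*334)*(-1/401985) = -214891*(-1/87653) + 64462*(-1/401985) = 214891/87653 - 64462/401985 = 80732670949/35235191205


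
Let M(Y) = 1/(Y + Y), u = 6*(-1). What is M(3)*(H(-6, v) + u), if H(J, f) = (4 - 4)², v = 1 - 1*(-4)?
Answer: -1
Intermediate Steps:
u = -6
M(Y) = 1/(2*Y)
v = 5 (v = 1 + 4 = 5)
H(J, f) = 0 (H(J, f) = 0² = 0)
M(3)*(H(-6, v) + u) = ((½)/3)*(0 - 6) = ((½)*(⅓))*(-6) = (⅙)*(-6) = -1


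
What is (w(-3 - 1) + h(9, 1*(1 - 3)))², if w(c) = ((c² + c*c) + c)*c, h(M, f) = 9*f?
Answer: 16900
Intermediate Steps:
w(c) = c*(c + 2*c²) (w(c) = ((c² + c²) + c)*c = (2*c² + c)*c = (c + 2*c²)*c = c*(c + 2*c²))
(w(-3 - 1) + h(9, 1*(1 - 3)))² = ((-3 - 1)²*(1 + 2*(-3 - 1)) + 9*(1*(1 - 3)))² = ((-4)²*(1 + 2*(-4)) + 9*(1*(-2)))² = (16*(1 - 8) + 9*(-2))² = (16*(-7) - 18)² = (-112 - 18)² = (-130)² = 16900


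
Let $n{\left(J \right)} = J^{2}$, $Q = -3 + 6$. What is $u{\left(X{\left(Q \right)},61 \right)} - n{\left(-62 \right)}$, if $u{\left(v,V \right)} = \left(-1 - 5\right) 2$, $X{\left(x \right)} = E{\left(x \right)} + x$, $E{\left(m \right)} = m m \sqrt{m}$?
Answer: $-3856$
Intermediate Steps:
$E{\left(m \right)} = m^{\frac{5}{2}}$ ($E{\left(m \right)} = m^{2} \sqrt{m} = m^{\frac{5}{2}}$)
$Q = 3$
$X{\left(x \right)} = x + x^{\frac{5}{2}}$ ($X{\left(x \right)} = x^{\frac{5}{2}} + x = x + x^{\frac{5}{2}}$)
$u{\left(v,V \right)} = -12$ ($u{\left(v,V \right)} = \left(-6\right) 2 = -12$)
$u{\left(X{\left(Q \right)},61 \right)} - n{\left(-62 \right)} = -12 - \left(-62\right)^{2} = -12 - 3844 = -3856$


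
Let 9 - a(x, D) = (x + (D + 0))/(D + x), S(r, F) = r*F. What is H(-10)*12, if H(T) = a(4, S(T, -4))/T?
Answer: -48/5 ≈ -9.6000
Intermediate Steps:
S(r, F) = F*r
a(x, D) = 8 (a(x, D) = 9 - (x + (D + 0))/(D + x) = 9 - (x + D)/(D + x) = 9 - (D + x)/(D + x) = 9 - 1*1 = 9 - 1 = 8)
H(T) = 8/T
H(-10)*12 = (8/(-10))*12 = (8*(-⅒))*12 = -⅘*12 = -48/5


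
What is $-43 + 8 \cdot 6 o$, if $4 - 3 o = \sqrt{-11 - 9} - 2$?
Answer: $53 - 32 i \sqrt{5} \approx 53.0 - 71.554 i$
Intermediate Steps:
$o = 2 - \frac{2 i \sqrt{5}}{3}$ ($o = \frac{4}{3} - \frac{\sqrt{-11 - 9} - 2}{3} = \frac{4}{3} - \frac{\sqrt{-20} - 2}{3} = \frac{4}{3} - \frac{2 i \sqrt{5} - 2}{3} = \frac{4}{3} - \frac{-2 + 2 i \sqrt{5}}{3} = \frac{4}{3} + \left(\frac{2}{3} - \frac{2 i \sqrt{5}}{3}\right) = 2 - \frac{2 i \sqrt{5}}{3} \approx 2.0 - 1.4907 i$)
$-43 + 8 \cdot 6 o = -43 + 8 \cdot 6 \left(2 - \frac{2 i \sqrt{5}}{3}\right) = -43 + 48 \left(2 - \frac{2 i \sqrt{5}}{3}\right) = -43 + \left(96 - 32 i \sqrt{5}\right) = 53 - 32 i \sqrt{5}$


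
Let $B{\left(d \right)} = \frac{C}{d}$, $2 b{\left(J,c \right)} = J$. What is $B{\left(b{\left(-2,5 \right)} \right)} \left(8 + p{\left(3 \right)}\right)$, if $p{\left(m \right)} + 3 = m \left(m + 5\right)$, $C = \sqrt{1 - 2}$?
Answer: $- 29 i \approx - 29.0 i$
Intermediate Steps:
$b{\left(J,c \right)} = \frac{J}{2}$
$C = i$ ($C = \sqrt{-1} = i \approx 1.0 i$)
$p{\left(m \right)} = -3 + m \left(5 + m\right)$ ($p{\left(m \right)} = -3 + m \left(m + 5\right) = -3 + m \left(5 + m\right)$)
$B{\left(d \right)} = \frac{i}{d}$
$B{\left(b{\left(-2,5 \right)} \right)} \left(8 + p{\left(3 \right)}\right) = \frac{i}{\frac{1}{2} \left(-2\right)} \left(8 + \left(-3 + 3^{2} + 5 \cdot 3\right)\right) = \frac{i}{-1} \left(8 + \left(-3 + 9 + 15\right)\right) = i \left(-1\right) \left(8 + 21\right) = - i 29 = - 29 i$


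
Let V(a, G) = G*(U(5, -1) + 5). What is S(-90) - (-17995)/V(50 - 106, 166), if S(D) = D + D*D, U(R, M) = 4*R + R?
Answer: 7981559/996 ≈ 8013.6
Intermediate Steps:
U(R, M) = 5*R
V(a, G) = 30*G (V(a, G) = G*(5*5 + 5) = G*(25 + 5) = G*30 = 30*G)
S(D) = D + D²
S(-90) - (-17995)/V(50 - 106, 166) = -90*(1 - 90) - (-17995)/(30*166) = -90*(-89) - (-17995)/4980 = 8010 - (-17995)/4980 = 8010 - 1*(-3599/996) = 8010 + 3599/996 = 7981559/996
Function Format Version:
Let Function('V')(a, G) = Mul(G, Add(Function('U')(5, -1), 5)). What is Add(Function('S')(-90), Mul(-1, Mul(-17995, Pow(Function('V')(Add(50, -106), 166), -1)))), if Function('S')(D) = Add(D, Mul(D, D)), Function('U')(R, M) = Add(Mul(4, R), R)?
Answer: Rational(7981559, 996) ≈ 8013.6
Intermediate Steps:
Function('U')(R, M) = Mul(5, R)
Function('V')(a, G) = Mul(30, G) (Function('V')(a, G) = Mul(G, Add(Mul(5, 5), 5)) = Mul(G, Add(25, 5)) = Mul(G, 30) = Mul(30, G))
Function('S')(D) = Add(D, Pow(D, 2))
Add(Function('S')(-90), Mul(-1, Mul(-17995, Pow(Function('V')(Add(50, -106), 166), -1)))) = Add(Mul(-90, Add(1, -90)), Mul(-1, Mul(-17995, Pow(Mul(30, 166), -1)))) = Add(Mul(-90, -89), Mul(-1, Mul(-17995, Pow(4980, -1)))) = Add(8010, Mul(-1, Mul(-17995, Rational(1, 4980)))) = Add(8010, Mul(-1, Rational(-3599, 996))) = Add(8010, Rational(3599, 996)) = Rational(7981559, 996)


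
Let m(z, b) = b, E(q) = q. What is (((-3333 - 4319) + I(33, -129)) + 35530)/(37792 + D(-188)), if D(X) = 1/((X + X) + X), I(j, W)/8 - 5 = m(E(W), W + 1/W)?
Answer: 652037768/916531541 ≈ 0.71142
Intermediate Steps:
I(j, W) = 40 + 8*W + 8/W (I(j, W) = 40 + 8*(W + 1/W) = 40 + (8*W + 8/W) = 40 + 8*W + 8/W)
D(X) = 1/(3*X) (D(X) = 1/(2*X + X) = 1/(3*X))
(((-3333 - 4319) + I(33, -129)) + 35530)/(37792 + D(-188)) = (((-3333 - 4319) + (40 + 8*(-129) + 8/(-129))) + 35530)/(37792 + (⅓)/(-188)) = ((-7652 + (40 - 1032 + 8*(-1/129))) + 35530)/(37792 + (⅓)*(-1/188)) = ((-7652 + (40 - 1032 - 8/129)) + 35530)/(37792 - 1/564) = ((-7652 - 127976/129) + 35530)/(21314687/564) = (-1115084/129 + 35530)*(564/21314687) = (3468286/129)*(564/21314687) = 652037768/916531541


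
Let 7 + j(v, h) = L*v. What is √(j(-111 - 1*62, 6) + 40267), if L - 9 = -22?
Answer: √42509 ≈ 206.18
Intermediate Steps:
L = -13 (L = 9 - 22 = -13)
j(v, h) = -7 - 13*v
√(j(-111 - 1*62, 6) + 40267) = √((-7 - 13*(-111 - 1*62)) + 40267) = √((-7 - 13*(-111 - 62)) + 40267) = √((-7 - 13*(-173)) + 40267) = √((-7 + 2249) + 40267) = √(2242 + 40267) = √42509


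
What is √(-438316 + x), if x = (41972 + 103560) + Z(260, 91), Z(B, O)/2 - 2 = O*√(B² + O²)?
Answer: √(-292780 + 2366*√449) ≈ 492.59*I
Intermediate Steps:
Z(B, O) = 4 + 2*O*√(B² + O²) (Z(B, O) = 4 + 2*(O*√(B² + O²)) = 4 + 2*O*√(B² + O²))
x = 145536 + 2366*√449 (x = (41972 + 103560) + (4 + 2*91*√(260² + 91²)) = 145532 + (4 + 2*91*√(67600 + 8281)) = 145532 + (4 + 2*91*√75881) = 145532 + (4 + 2*91*(13*√449)) = 145532 + (4 + 2366*√449) = 145536 + 2366*√449 ≈ 1.9567e+5)
√(-438316 + x) = √(-438316 + (145536 + 2366*√449)) = √(-292780 + 2366*√449)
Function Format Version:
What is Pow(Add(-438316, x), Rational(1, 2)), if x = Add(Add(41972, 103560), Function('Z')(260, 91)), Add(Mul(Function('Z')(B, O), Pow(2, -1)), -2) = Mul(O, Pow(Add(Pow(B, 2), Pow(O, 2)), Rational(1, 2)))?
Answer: Pow(Add(-292780, Mul(2366, Pow(449, Rational(1, 2)))), Rational(1, 2)) ≈ Mul(492.59, I)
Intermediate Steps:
Function('Z')(B, O) = Add(4, Mul(2, O, Pow(Add(Pow(B, 2), Pow(O, 2)), Rational(1, 2)))) (Function('Z')(B, O) = Add(4, Mul(2, Mul(O, Pow(Add(Pow(B, 2), Pow(O, 2)), Rational(1, 2))))) = Add(4, Mul(2, O, Pow(Add(Pow(B, 2), Pow(O, 2)), Rational(1, 2)))))
x = Add(145536, Mul(2366, Pow(449, Rational(1, 2)))) (x = Add(Add(41972, 103560), Add(4, Mul(2, 91, Pow(Add(Pow(260, 2), Pow(91, 2)), Rational(1, 2))))) = Add(145532, Add(4, Mul(2, 91, Pow(Add(67600, 8281), Rational(1, 2))))) = Add(145532, Add(4, Mul(2, 91, Pow(75881, Rational(1, 2))))) = Add(145532, Add(4, Mul(2, 91, Mul(13, Pow(449, Rational(1, 2)))))) = Add(145532, Add(4, Mul(2366, Pow(449, Rational(1, 2))))) = Add(145536, Mul(2366, Pow(449, Rational(1, 2)))) ≈ 1.9567e+5)
Pow(Add(-438316, x), Rational(1, 2)) = Pow(Add(-438316, Add(145536, Mul(2366, Pow(449, Rational(1, 2))))), Rational(1, 2)) = Pow(Add(-292780, Mul(2366, Pow(449, Rational(1, 2)))), Rational(1, 2))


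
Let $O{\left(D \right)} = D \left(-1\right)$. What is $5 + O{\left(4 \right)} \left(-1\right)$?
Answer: $9$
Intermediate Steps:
$O{\left(D \right)} = - D$
$5 + O{\left(4 \right)} \left(-1\right) = 5 + \left(-1\right) 4 \left(-1\right) = 5 - -4 = 5 + 4 = 9$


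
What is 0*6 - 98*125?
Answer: -12250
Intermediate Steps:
0*6 - 98*125 = 0 - 12250 = -12250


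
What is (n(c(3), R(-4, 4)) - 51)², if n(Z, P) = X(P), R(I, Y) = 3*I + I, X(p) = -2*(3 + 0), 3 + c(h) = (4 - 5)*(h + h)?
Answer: 3249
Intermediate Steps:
c(h) = -3 - 2*h (c(h) = -3 + (4 - 5)*(h + h) = -3 - 2*h)
X(p) = -6 (X(p) = -2*3 = -6)
R(I, Y) = 4*I
n(Z, P) = -6
(n(c(3), R(-4, 4)) - 51)² = (-6 - 51)² = (-57)² = 3249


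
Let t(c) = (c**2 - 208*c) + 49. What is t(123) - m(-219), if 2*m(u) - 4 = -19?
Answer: -20797/2 ≈ -10399.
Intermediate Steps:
m(u) = -15/2 (m(u) = 2 + (1/2)*(-19) = 2 - 19/2 = -15/2)
t(c) = 49 + c**2 - 208*c
t(123) - m(-219) = (49 + 123**2 - 208*123) - 1*(-15/2) = (49 + 15129 - 25584) + 15/2 = -10406 + 15/2 = -20797/2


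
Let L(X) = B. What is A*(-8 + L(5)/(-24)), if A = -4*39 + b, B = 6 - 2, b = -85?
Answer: 11809/6 ≈ 1968.2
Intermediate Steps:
B = 4
L(X) = 4
A = -241 (A = -4*39 - 85 = -156 - 85 = -241)
A*(-8 + L(5)/(-24)) = -241*(-8 + 4/(-24)) = -241*(-8 + 4*(-1/24)) = -241*(-8 - ⅙) = -241*(-49/6) = 11809/6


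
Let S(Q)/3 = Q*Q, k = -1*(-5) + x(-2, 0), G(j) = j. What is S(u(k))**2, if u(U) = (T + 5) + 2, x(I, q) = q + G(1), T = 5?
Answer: 186624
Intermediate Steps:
x(I, q) = 1 + q (x(I, q) = q + 1 = 1 + q)
k = 6 (k = -1*(-5) + (1 + 0) = 5 + 1 = 6)
u(U) = 12 (u(U) = (5 + 5) + 2 = 10 + 2 = 12)
S(Q) = 3*Q**2 (S(Q) = 3*(Q*Q) = 3*Q**2)
S(u(k))**2 = (3*12**2)**2 = (3*144)**2 = 432**2 = 186624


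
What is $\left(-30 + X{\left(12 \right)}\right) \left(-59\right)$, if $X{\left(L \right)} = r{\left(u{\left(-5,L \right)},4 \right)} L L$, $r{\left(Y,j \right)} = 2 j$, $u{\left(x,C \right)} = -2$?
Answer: $-66198$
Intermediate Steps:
$X{\left(L \right)} = 8 L^{2}$ ($X{\left(L \right)} = 2 \cdot 4 L L = 8 L L = 8 L^{2}$)
$\left(-30 + X{\left(12 \right)}\right) \left(-59\right) = \left(-30 + 8 \cdot 12^{2}\right) \left(-59\right) = \left(-30 + 8 \cdot 144\right) \left(-59\right) = \left(-30 + 1152\right) \left(-59\right) = 1122 \left(-59\right) = -66198$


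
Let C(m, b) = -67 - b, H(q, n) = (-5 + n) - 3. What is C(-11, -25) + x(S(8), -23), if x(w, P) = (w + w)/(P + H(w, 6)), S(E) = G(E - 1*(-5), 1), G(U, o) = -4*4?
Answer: -1018/25 ≈ -40.720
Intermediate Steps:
H(q, n) = -8 + n
G(U, o) = -16
S(E) = -16
x(w, P) = 2*w/(-2 + P) (x(w, P) = (w + w)/(P + (-8 + 6)) = (2*w)/(P - 2) = (2*w)/(-2 + P) = 2*w/(-2 + P))
C(-11, -25) + x(S(8), -23) = (-67 - 1*(-25)) + 2*(-16)/(-2 - 23) = (-67 + 25) + 2*(-16)/(-25) = -42 + 2*(-16)*(-1/25) = -42 + 32/25 = -1018/25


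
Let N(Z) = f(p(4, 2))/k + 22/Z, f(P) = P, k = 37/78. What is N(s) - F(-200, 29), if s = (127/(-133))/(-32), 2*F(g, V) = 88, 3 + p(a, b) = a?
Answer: 3267534/4699 ≈ 695.37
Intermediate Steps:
p(a, b) = -3 + a
k = 37/78 (k = 37*(1/78) = 37/78 ≈ 0.47436)
F(g, V) = 44 (F(g, V) = (½)*88 = 44)
s = 127/4256 (s = (127*(-1/133))*(-1/32) = -127/133*(-1/32) = 127/4256 ≈ 0.029840)
N(Z) = 78/37 + 22/Z (N(Z) = (-3 + 4)/(37/78) + 22/Z = 1*(78/37) + 22/Z = 78/37 + 22/Z)
N(s) - F(-200, 29) = (78/37 + 22/(127/4256)) - 1*44 = (78/37 + 22*(4256/127)) - 44 = (78/37 + 93632/127) - 44 = 3474290/4699 - 44 = 3267534/4699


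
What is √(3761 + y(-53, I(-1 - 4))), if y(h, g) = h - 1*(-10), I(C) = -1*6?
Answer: 13*√22 ≈ 60.975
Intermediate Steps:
I(C) = -6
y(h, g) = 10 + h (y(h, g) = h + 10 = 10 + h)
√(3761 + y(-53, I(-1 - 4))) = √(3761 + (10 - 53)) = √(3761 - 43) = √3718 = 13*√22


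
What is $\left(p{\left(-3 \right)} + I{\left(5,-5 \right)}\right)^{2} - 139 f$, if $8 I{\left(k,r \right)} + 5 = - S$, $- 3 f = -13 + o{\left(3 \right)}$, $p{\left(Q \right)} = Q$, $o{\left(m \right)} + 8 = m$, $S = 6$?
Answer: $- \frac{52151}{64} \approx -814.86$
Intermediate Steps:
$o{\left(m \right)} = -8 + m$
$f = 6$ ($f = - \frac{-13 + \left(-8 + 3\right)}{3} = - \frac{-13 - 5}{3} = \left(- \frac{1}{3}\right) \left(-18\right) = 6$)
$I{\left(k,r \right)} = - \frac{11}{8}$ ($I{\left(k,r \right)} = - \frac{5}{8} + \frac{\left(-1\right) 6}{8} = - \frac{5}{8} + \frac{1}{8} \left(-6\right) = - \frac{5}{8} - \frac{3}{4} = - \frac{11}{8}$)
$\left(p{\left(-3 \right)} + I{\left(5,-5 \right)}\right)^{2} - 139 f = \left(-3 - \frac{11}{8}\right)^{2} - 834 = \left(- \frac{35}{8}\right)^{2} - 834 = \frac{1225}{64} - 834 = - \frac{52151}{64}$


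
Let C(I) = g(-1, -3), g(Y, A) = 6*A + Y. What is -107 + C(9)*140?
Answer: -2767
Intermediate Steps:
g(Y, A) = Y + 6*A
C(I) = -19 (C(I) = -1 + 6*(-3) = -1 - 18 = -19)
-107 + C(9)*140 = -107 - 19*140 = -107 - 2660 = -2767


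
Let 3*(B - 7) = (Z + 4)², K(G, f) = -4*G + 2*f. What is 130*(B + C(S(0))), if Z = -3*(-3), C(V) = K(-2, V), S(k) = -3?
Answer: 25480/3 ≈ 8493.3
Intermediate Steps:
C(V) = 8 + 2*V (C(V) = -4*(-2) + 2*V = 8 + 2*V)
Z = 9
B = 190/3 (B = 7 + (9 + 4)²/3 = 7 + (⅓)*13² = 7 + (⅓)*169 = 7 + 169/3 = 190/3 ≈ 63.333)
130*(B + C(S(0))) = 130*(190/3 + (8 + 2*(-3))) = 130*(190/3 + (8 - 6)) = 130*(190/3 + 2) = 130*(196/3) = 25480/3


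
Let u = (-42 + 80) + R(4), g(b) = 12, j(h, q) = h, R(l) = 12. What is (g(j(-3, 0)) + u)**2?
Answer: 3844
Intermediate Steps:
u = 50 (u = (-42 + 80) + 12 = 38 + 12 = 50)
(g(j(-3, 0)) + u)**2 = (12 + 50)**2 = 62**2 = 3844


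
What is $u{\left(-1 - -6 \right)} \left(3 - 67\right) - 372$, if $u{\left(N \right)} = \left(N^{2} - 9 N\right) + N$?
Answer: $588$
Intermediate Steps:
$u{\left(N \right)} = N^{2} - 8 N$
$u{\left(-1 - -6 \right)} \left(3 - 67\right) - 372 = \left(-1 - -6\right) \left(-8 - -5\right) \left(3 - 67\right) - 372 = \left(-1 + 6\right) \left(-8 + \left(-1 + 6\right)\right) \left(-64\right) - 372 = 5 \left(-8 + 5\right) \left(-64\right) - 372 = 5 \left(-3\right) \left(-64\right) - 372 = \left(-15\right) \left(-64\right) - 372 = 960 - 372 = 588$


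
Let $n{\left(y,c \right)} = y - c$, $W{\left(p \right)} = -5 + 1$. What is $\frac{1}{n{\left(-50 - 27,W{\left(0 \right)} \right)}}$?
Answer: $- \frac{1}{73} \approx -0.013699$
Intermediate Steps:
$W{\left(p \right)} = -4$
$\frac{1}{n{\left(-50 - 27,W{\left(0 \right)} \right)}} = \frac{1}{\left(-50 - 27\right) - -4} = \frac{1}{\left(-50 - 27\right) + 4} = \frac{1}{-77 + 4} = \frac{1}{-73} = - \frac{1}{73}$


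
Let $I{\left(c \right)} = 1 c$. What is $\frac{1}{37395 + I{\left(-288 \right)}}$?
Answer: $\frac{1}{37107} \approx 2.6949 \cdot 10^{-5}$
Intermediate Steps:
$I{\left(c \right)} = c$
$\frac{1}{37395 + I{\left(-288 \right)}} = \frac{1}{37395 - 288} = \frac{1}{37107}$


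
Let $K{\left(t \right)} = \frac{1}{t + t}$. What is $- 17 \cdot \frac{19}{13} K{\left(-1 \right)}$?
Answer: $\frac{323}{26} \approx 12.423$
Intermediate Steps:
$K{\left(t \right)} = \frac{1}{2 t}$
$- 17 \cdot \frac{19}{13} K{\left(-1 \right)} = - 17 \cdot \frac{19}{13} \frac{1}{2 \left(-1\right)} = - 17 \cdot 19 \cdot \frac{1}{13} \cdot \frac{1}{2} \left(-1\right) = \left(-17\right) \frac{19}{13} \left(- \frac{1}{2}\right) = \left(- \frac{323}{13}\right) \left(- \frac{1}{2}\right) = \frac{323}{26}$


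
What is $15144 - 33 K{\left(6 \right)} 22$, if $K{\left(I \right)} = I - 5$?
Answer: $14418$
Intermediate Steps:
$K{\left(I \right)} = -5 + I$ ($K{\left(I \right)} = I - 5 = -5 + I$)
$15144 - 33 K{\left(6 \right)} 22 = 15144 - 33 \left(-5 + 6\right) 22 = 15144 - 33 \cdot 1 \cdot 22 = 15144 - 33 \cdot 22 = 15144 - 726 = 14418$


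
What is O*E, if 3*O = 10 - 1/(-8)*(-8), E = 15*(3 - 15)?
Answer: -540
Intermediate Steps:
E = -180 (E = 15*(-12) = -180)
O = 3 (O = (10 - 1/(-8)*(-8))/3 = (10 - 1*(-⅛)*(-8))/3 = (10 + (⅛)*(-8))/3 = (10 - 1)/3 = (⅓)*9 = 3)
O*E = 3*(-180) = -540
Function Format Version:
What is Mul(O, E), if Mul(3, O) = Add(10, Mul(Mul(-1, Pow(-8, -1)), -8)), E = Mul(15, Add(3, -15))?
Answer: -540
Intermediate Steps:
E = -180 (E = Mul(15, -12) = -180)
O = 3 (O = Mul(Rational(1, 3), Add(10, Mul(Mul(-1, Pow(-8, -1)), -8))) = Mul(Rational(1, 3), Add(10, Mul(Mul(-1, Rational(-1, 8)), -8))) = Mul(Rational(1, 3), Add(10, Mul(Rational(1, 8), -8))) = Mul(Rational(1, 3), Add(10, -1)) = Mul(Rational(1, 3), 9) = 3)
Mul(O, E) = Mul(3, -180) = -540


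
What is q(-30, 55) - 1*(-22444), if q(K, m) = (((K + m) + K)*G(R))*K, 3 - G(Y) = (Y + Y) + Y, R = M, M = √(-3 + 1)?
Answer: 22894 - 450*I*√2 ≈ 22894.0 - 636.4*I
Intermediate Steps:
M = I*√2 (M = √(-2) = I*√2 ≈ 1.4142*I)
R = I*√2 ≈ 1.4142*I
G(Y) = 3 - 3*Y (G(Y) = 3 - ((Y + Y) + Y) = 3 - (2*Y + Y) = 3 - 3*Y)
q(K, m) = K*(3 - 3*I*√2)*(m + 2*K) (q(K, m) = (((K + m) + K)*(3 - 3*I*√2))*K = ((m + 2*K)*(3 - 3*I*√2))*K = ((3 - 3*I*√2)*(m + 2*K))*K = K*(3 - 3*I*√2)*(m + 2*K))
q(-30, 55) - 1*(-22444) = 3*(-30)*(1 - I*√2)*(55 + 2*(-30)) - 1*(-22444) = 3*(-30)*(1 - I*√2)*(55 - 60) + 22444 = 3*(-30)*(1 - I*√2)*(-5) + 22444 = (450 - 450*I*√2) + 22444 = 22894 - 450*I*√2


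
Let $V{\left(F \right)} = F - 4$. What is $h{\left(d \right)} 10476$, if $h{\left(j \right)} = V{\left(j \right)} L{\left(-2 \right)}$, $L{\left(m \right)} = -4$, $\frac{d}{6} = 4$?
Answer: $-838080$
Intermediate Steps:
$d = 24$ ($d = 6 \cdot 4 = 24$)
$V{\left(F \right)} = -4 + F$
$h{\left(j \right)} = 16 - 4 j$ ($h{\left(j \right)} = \left(-4 + j\right) \left(-4\right) = 16 - 4 j$)
$h{\left(d \right)} 10476 = \left(16 - 96\right) 10476 = \left(-80\right) 10476 = -838080$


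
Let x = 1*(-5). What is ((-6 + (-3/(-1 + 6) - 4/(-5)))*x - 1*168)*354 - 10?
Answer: -49216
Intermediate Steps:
x = -5
((-6 + (-3/(-1 + 6) - 4/(-5)))*x - 1*168)*354 - 10 = ((-6 + (-3/(-1 + 6) - 4/(-5)))*(-5) - 1*168)*354 - 10 = ((-6 + (-3/5 - 4*(-1/5)))*(-5) - 168)*354 - 10 = ((-6 + (-3*1/5 + 4/5))*(-5) - 168)*354 - 10 = ((-6 + (-3/5 + 4/5))*(-5) - 168)*354 - 10 = ((-6 + 1/5)*(-5) - 168)*354 - 10 = (-29/5*(-5) - 168)*354 - 10 = (29 - 168)*354 - 10 = -139*354 - 10 = -49206 - 10 = -49216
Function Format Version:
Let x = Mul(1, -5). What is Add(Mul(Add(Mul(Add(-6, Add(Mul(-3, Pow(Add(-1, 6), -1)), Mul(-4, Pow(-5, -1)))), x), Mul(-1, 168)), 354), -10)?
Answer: -49216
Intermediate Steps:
x = -5
Add(Mul(Add(Mul(Add(-6, Add(Mul(-3, Pow(Add(-1, 6), -1)), Mul(-4, Pow(-5, -1)))), x), Mul(-1, 168)), 354), -10) = Add(Mul(Add(Mul(Add(-6, Add(Mul(-3, Pow(Add(-1, 6), -1)), Mul(-4, Pow(-5, -1)))), -5), Mul(-1, 168)), 354), -10) = Add(Mul(Add(Mul(Add(-6, Add(Mul(-3, Pow(5, -1)), Mul(-4, Rational(-1, 5)))), -5), -168), 354), -10) = Add(Mul(Add(Mul(Add(-6, Add(Mul(-3, Rational(1, 5)), Rational(4, 5))), -5), -168), 354), -10) = Add(Mul(Add(Mul(Add(-6, Add(Rational(-3, 5), Rational(4, 5))), -5), -168), 354), -10) = Add(Mul(Add(Mul(Add(-6, Rational(1, 5)), -5), -168), 354), -10) = Add(Mul(Add(Mul(Rational(-29, 5), -5), -168), 354), -10) = Add(Mul(Add(29, -168), 354), -10) = Add(Mul(-139, 354), -10) = Add(-49206, -10) = -49216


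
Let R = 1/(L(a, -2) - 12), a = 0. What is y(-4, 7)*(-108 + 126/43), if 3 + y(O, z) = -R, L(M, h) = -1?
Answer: 171684/559 ≈ 307.13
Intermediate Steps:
R = -1/13 (R = 1/(-1 - 12) = 1/(-13) = -1/13 ≈ -0.076923)
y(O, z) = -38/13 (y(O, z) = -3 - 1*(-1/13) = -3 + 1/13 = -38/13)
y(-4, 7)*(-108 + 126/43) = -38*(-108 + 126/43)/13 = -38/13*(-4518/43) = 171684/559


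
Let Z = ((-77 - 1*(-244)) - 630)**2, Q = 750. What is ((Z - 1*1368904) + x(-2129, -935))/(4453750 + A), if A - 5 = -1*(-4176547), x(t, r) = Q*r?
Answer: -1855785/8630302 ≈ -0.21503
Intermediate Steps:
Z = 214369 (Z = ((-77 + 244) - 630)**2 = (167 - 630)**2 = (-463)**2 = 214369)
x(t, r) = 750*r
A = 4176552 (A = 5 - 1*(-4176547) = 5 + 4176547 = 4176552)
((Z - 1*1368904) + x(-2129, -935))/(4453750 + A) = ((214369 - 1*1368904) + 750*(-935))/(4453750 + 4176552) = ((214369 - 1368904) - 701250)/8630302 = (-1154535 - 701250)*(1/8630302) = -1855785*1/8630302 = -1855785/8630302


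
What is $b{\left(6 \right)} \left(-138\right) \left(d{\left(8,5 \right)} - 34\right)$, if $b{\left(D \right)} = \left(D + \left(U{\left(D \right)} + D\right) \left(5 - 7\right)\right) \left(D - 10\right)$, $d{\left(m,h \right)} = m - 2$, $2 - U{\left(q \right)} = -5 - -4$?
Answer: $185472$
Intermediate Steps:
$U{\left(q \right)} = 3$ ($U{\left(q \right)} = 2 - \left(-5 - -4\right) = 2 - \left(-5 + 4\right) = 2 - -1 = 2 + 1 = 3$)
$d{\left(m,h \right)} = -2 + m$
$b{\left(D \right)} = \left(-10 + D\right) \left(-6 - D\right)$ ($b{\left(D \right)} = \left(D + \left(3 + D\right) \left(5 - 7\right)\right) \left(D - 10\right) = \left(D + \left(3 + D\right) \left(-2\right)\right) \left(-10 + D\right) = \left(D - \left(6 + 2 D\right)\right) \left(-10 + D\right) = \left(-6 - D\right) \left(-10 + D\right) = \left(-10 + D\right) \left(-6 - D\right)$)
$b{\left(6 \right)} \left(-138\right) \left(d{\left(8,5 \right)} - 34\right) = \left(60 - 6^{2} + 4 \cdot 6\right) \left(-138\right) \left(\left(-2 + 8\right) - 34\right) = \left(60 - 36 + 24\right) \left(-138\right) \left(6 - 34\right) = \left(60 - 36 + 24\right) \left(-138\right) \left(-28\right) = 48 \left(-138\right) \left(-28\right) = \left(-6624\right) \left(-28\right) = 185472$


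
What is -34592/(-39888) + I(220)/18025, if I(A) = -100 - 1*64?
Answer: 38561198/44936325 ≈ 0.85813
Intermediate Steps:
I(A) = -164 (I(A) = -100 - 64 = -164)
-34592/(-39888) + I(220)/18025 = -34592/(-39888) - 164/18025 = -34592*(-1/39888) - 164*1/18025 = 2162/2493 - 164/18025 = 38561198/44936325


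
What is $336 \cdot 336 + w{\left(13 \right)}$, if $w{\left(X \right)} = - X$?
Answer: $112883$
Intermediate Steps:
$336 \cdot 336 + w{\left(13 \right)} = 336 \cdot 336 - 13 = 112896 - 13 = 112883$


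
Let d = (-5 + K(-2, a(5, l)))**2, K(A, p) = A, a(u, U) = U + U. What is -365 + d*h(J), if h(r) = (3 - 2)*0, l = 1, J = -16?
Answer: -365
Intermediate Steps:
a(u, U) = 2*U
h(r) = 0 (h(r) = 1*0 = 0)
d = 49 (d = (-5 - 2)**2 = (-7)**2 = 49)
-365 + d*h(J) = -365 + 49*0 = -365 + 0 = -365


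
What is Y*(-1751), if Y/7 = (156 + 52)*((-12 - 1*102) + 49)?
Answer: 165714640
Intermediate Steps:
Y = -94640 (Y = 7*((156 + 52)*((-12 - 1*102) + 49)) = 7*(208*((-12 - 102) + 49)) = 7*(208*(-114 + 49)) = 7*(208*(-65)) = 7*(-13520) = -94640)
Y*(-1751) = -94640*(-1751) = 165714640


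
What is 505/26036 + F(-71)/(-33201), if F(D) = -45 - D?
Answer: 16089569/864421236 ≈ 0.018613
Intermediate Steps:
505/26036 + F(-71)/(-33201) = 505/26036 + (-45 - 1*(-71))/(-33201) = 505*(1/26036) + (-45 + 71)*(-1/33201) = 505/26036 + 26*(-1/33201) = 505/26036 - 26/33201 = 16089569/864421236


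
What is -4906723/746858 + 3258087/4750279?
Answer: -20874974885071/3547783873382 ≈ -5.8839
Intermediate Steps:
-4906723/746858 + 3258087/4750279 = -20874974885071/3547783873382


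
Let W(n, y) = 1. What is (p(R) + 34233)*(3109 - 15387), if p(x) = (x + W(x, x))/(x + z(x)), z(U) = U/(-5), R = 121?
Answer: -50859718049/121 ≈ -4.2033e+8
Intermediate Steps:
z(U) = -U/5 (z(U) = U*(-⅕) = -U/5)
p(x) = 5*(1 + x)/(4*x) (p(x) = (x + 1)/(x - x/5) = (1 + x)/((4*x/5)) = (1 + x)*(5/(4*x)) = 5*(1 + x)/(4*x))
(p(R) + 34233)*(3109 - 15387) = ((5/4)*(1 + 121)/121 + 34233)*(3109 - 15387) = ((5/4)*(1/121)*122 + 34233)*(-12278) = (305/242 + 34233)*(-12278) = (8284691/242)*(-12278) = -50859718049/121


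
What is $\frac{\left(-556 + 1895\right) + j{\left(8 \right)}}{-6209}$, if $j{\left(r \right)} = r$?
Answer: $- \frac{1347}{6209} \approx -0.21694$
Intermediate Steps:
$\frac{\left(-556 + 1895\right) + j{\left(8 \right)}}{-6209} = \frac{\left(-556 + 1895\right) + 8}{-6209} = \left(1339 + 8\right) \left(- \frac{1}{6209}\right) = 1347 \left(- \frac{1}{6209}\right) = - \frac{1347}{6209}$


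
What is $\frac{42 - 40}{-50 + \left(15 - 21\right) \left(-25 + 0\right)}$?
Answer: $\frac{1}{50} \approx 0.02$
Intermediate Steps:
$\frac{42 - 40}{-50 + \left(15 - 21\right) \left(-25 + 0\right)} = \frac{2}{-50 - -150} = \frac{2}{-50 + 150} = \frac{2}{100} = 2 \cdot \frac{1}{100} = \frac{1}{50}$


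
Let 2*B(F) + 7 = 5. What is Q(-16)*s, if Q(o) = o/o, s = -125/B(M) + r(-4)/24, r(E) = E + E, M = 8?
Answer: 374/3 ≈ 124.67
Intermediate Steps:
B(F) = -1 (B(F) = -7/2 + (½)*5 = -7/2 + 5/2 = -1)
r(E) = 2*E
s = 374/3 (s = -125/(-1) + (2*(-4))/24 = -125*(-1) - 8*1/24 = 125 - ⅓ = 374/3 ≈ 124.67)
Q(o) = 1
Q(-16)*s = 1*(374/3) = 374/3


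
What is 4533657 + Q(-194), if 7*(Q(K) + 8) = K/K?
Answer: 31735544/7 ≈ 4.5336e+6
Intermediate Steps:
Q(K) = -55/7 (Q(K) = -8 + (K/K)/7 = -8 + (⅐)*1 = -8 + ⅐ = -55/7)
4533657 + Q(-194) = 4533657 - 55/7 = 31735544/7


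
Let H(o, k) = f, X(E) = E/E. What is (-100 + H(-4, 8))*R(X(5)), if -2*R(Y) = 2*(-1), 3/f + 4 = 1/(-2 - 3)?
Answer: -705/7 ≈ -100.71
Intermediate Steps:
f = -5/7 (f = 3/(-4 + 1/(-2 - 3)) = 3/(-4 + 1/(-5)) = 3/(-4 - ⅕) = 3/(-21/5) = 3*(-5/21) = -5/7 ≈ -0.71429)
X(E) = 1
H(o, k) = -5/7
R(Y) = 1 (R(Y) = -(-1) = -½*(-2) = 1)
(-100 + H(-4, 8))*R(X(5)) = (-100 - 5/7)*1 = -705/7*1 = -705/7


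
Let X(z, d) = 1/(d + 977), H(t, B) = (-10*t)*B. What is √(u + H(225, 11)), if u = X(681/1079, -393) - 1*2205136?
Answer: I*√190128999758/292 ≈ 1493.3*I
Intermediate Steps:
H(t, B) = -10*B*t
X(z, d) = 1/(977 + d)
u = -1287799423/584 (u = 1/(977 - 393) - 1*2205136 = 1/584 - 2205136 = -1287799423/584 ≈ -2.2051e+6)
√(u + H(225, 11)) = √(-1287799423/584 - 10*11*225) = √(-1287799423/584 - 24750) = √(-1302253423/584) = I*√190128999758/292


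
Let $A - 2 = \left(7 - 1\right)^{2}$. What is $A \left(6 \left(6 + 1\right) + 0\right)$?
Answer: $1596$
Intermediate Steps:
$A = 38$ ($A = 2 + \left(7 - 1\right)^{2} = 2 + 6^{2} = 2 + 36 = 38$)
$A \left(6 \left(6 + 1\right) + 0\right) = 38 \left(6 \left(6 + 1\right) + 0\right) = 38 \left(6 \cdot 7 + 0\right) = 38 \left(42 + 0\right) = 38 \cdot 42 = 1596$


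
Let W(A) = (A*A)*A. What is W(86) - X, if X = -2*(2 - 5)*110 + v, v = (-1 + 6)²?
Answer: 635371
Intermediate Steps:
W(A) = A³ (W(A) = A²*A = A³)
v = 25 (v = 5² = 25)
X = 685 (X = -2*(2 - 5)*110 + 25 = -2*(-3)*110 + 25 = 6*110 + 25 = 660 + 25 = 685)
W(86) - X = 86³ - 1*685 = 636056 - 685 = 635371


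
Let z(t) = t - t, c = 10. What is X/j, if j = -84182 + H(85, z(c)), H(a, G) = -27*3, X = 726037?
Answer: -726037/84263 ≈ -8.6163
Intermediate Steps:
z(t) = 0
H(a, G) = -81
j = -84263 (j = -84182 - 81 = -84263)
X/j = 726037/(-84263) = 726037*(-1/84263) = -726037/84263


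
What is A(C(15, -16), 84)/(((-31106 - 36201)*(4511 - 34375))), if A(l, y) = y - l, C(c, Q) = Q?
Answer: 25/502514062 ≈ 4.9750e-8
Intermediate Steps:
A(C(15, -16), 84)/(((-31106 - 36201)*(4511 - 34375))) = (84 - 1*(-16))/(((-31106 - 36201)*(4511 - 34375))) = (84 + 16)/((-67307*(-29864))) = 100/2010056248 = 100*(1/2010056248) = 25/502514062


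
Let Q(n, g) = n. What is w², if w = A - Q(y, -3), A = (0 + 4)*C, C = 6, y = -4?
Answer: 784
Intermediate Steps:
A = 24 (A = (0 + 4)*6 = 4*6 = 24)
w = 28 (w = 24 - 1*(-4) = 24 + 4 = 28)
w² = 28² = 784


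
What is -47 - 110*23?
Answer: -2577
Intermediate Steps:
-47 - 110*23 = -47 - 2530 = -2577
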